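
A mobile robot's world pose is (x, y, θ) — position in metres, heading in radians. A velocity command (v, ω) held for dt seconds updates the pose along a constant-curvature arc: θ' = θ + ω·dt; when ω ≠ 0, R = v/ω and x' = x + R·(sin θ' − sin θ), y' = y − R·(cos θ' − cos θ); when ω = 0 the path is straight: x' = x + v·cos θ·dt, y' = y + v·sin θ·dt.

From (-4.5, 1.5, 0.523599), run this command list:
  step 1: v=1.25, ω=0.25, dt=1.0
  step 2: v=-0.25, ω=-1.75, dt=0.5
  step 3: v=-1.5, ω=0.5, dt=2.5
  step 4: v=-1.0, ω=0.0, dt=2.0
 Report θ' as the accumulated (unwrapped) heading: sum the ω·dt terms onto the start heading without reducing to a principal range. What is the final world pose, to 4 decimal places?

step 1: θ'=0.7736 (R=5.0000) → pose (-3.5064, 2.2531, 0.7736)
step 2: θ'=-0.1014 (R=0.1429) → pose (-3.6207, 2.2132, -0.1014)
step 3: θ'=1.1486 (R=-3.0000) → pose (-6.6610, 0.4579, 1.1486)
step 4: θ'=1.1486 (straight) → pose (-7.4805, -1.3665, 1.1486)

(-7.4805, -1.3665, 1.1486)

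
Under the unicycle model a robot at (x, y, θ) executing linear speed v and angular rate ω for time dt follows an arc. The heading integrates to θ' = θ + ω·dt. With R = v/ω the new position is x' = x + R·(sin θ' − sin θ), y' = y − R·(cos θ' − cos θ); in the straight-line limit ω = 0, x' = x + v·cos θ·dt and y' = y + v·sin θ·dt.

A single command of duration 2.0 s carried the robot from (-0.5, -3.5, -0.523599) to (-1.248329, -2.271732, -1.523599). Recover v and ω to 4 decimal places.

Δθ = -1.523599 − -0.523599 = -1.000000
ω = Δθ/dt = -1.000000/2.0 = -0.5000
R = −Δy/(cos θ' − cos θ) = 1.5000
v = R·ω = 1.5000·-0.5000 = -0.7500

v = -0.7500, ω = -0.5000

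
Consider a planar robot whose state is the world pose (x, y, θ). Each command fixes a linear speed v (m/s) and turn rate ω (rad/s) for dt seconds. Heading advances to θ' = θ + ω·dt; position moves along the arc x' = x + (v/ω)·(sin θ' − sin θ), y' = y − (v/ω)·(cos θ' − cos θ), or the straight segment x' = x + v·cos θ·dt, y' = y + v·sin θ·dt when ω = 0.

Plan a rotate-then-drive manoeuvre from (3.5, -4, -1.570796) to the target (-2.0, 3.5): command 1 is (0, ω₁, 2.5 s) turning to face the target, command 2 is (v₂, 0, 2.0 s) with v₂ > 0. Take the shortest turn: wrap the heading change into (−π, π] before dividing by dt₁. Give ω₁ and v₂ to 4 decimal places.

heading to target = atan2(3.5−-4, -2−3.5) = 2.2035
Δθ = wrap(2.2035 − -1.5708) = -2.5088; ω₁ = Δθ/dt₁ = -1.0035
distance = √((-2−3.5)² + (3.5−-4)²) = 9.3005; v₂ = distance/dt₂ = 4.6503

ω₁ = -1.0035, v₂ = 4.6503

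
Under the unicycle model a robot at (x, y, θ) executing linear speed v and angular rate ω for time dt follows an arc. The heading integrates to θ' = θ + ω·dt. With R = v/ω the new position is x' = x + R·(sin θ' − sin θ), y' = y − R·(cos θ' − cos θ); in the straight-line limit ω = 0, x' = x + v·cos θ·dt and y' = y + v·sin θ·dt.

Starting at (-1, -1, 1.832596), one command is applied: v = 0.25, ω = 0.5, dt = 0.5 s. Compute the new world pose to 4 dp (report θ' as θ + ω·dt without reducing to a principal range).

(-1.0470, -0.8845, 2.0826)

θ' = 1.8326 + 0.5·0.5 = 2.0826
R = v/ω = 0.25/0.5 = 0.5000
x' = -1 + 0.5000·(sin 2.0826 − sin 1.8326) = -1.0470
y' = -1 − 0.5000·(cos 2.0826 − cos 1.8326) = -0.8845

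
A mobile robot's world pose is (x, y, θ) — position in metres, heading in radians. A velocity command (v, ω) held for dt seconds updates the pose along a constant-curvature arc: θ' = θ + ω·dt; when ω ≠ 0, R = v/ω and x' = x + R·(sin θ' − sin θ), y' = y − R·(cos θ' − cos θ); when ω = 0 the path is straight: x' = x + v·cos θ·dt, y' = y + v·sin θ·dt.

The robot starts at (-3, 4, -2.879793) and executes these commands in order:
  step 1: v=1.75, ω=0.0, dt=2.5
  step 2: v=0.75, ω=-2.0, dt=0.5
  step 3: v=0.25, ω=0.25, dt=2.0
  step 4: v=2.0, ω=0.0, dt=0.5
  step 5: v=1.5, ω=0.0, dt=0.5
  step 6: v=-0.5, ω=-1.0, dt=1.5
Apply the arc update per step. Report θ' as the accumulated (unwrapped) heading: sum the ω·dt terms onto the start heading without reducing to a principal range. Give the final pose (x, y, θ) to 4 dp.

step 1: θ'=-2.8798 (straight) → pose (-7.2259, 2.8677, -2.8798)
step 2: θ'=-3.8798 (R=-0.3750) → pose (-7.5753, 2.9525, -3.8798)
step 3: θ'=-3.3798 (R=1.0000) → pose (-8.0123, 3.1846, -3.3798)
step 4: θ'=-3.3798 (straight) → pose (-8.9841, 3.4205, -3.3798)
step 5: θ'=-3.3798 (straight) → pose (-9.7129, 3.5975, -3.3798)
step 6: θ'=-4.8798 (R=0.5000) → pose (-9.3379, 3.0283, -4.8798)

(-9.3379, 3.0283, -4.8798)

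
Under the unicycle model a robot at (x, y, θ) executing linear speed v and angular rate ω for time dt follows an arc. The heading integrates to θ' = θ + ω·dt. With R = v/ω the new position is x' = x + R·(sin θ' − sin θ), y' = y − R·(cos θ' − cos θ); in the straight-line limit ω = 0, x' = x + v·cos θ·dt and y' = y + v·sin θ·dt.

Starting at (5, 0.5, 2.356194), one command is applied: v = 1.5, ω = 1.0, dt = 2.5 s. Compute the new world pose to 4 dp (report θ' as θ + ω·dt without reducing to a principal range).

θ' = 2.3562 + 1.0·2.5 = 4.8562
R = v/ω = 1.5/1.0 = 1.5000
x' = 5 + 1.5000·(sin 4.8562 − sin 2.3562) = 2.4548
y' = 0.5 − 1.5000·(cos 4.8562 − cos 2.3562) = -0.7756

(2.4548, -0.7756, 4.8562)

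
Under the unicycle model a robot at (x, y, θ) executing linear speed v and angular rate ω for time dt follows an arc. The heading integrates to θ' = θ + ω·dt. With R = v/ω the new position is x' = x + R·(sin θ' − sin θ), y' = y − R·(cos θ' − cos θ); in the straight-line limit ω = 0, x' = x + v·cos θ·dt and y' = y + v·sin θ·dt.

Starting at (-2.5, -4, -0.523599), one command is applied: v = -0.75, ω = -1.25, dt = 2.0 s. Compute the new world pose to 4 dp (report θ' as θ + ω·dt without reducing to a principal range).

(-2.2706, -2.8846, -3.0236)

θ' = -0.5236 + -1.25·2.0 = -3.0236
R = v/ω = -0.75/-1.25 = 0.6000
x' = -2.5 + 0.6000·(sin -3.0236 − sin -0.5236) = -2.2706
y' = -4 − 0.6000·(cos -3.0236 − cos -0.5236) = -2.8846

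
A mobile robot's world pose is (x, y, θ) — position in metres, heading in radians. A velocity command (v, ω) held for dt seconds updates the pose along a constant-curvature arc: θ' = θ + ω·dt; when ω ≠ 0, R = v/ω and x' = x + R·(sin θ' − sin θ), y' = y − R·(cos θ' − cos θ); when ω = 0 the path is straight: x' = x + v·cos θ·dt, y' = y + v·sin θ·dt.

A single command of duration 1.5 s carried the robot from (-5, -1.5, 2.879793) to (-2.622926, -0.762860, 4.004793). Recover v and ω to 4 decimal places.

Δθ = 4.004793 − 2.879793 = 1.125000
ω = Δθ/dt = 1.125000/1.5 = 0.7500
R = Δx/(sin θ' − sin θ) = -2.3333
v = R·ω = -2.3333·0.7500 = -1.7500

v = -1.7500, ω = 0.7500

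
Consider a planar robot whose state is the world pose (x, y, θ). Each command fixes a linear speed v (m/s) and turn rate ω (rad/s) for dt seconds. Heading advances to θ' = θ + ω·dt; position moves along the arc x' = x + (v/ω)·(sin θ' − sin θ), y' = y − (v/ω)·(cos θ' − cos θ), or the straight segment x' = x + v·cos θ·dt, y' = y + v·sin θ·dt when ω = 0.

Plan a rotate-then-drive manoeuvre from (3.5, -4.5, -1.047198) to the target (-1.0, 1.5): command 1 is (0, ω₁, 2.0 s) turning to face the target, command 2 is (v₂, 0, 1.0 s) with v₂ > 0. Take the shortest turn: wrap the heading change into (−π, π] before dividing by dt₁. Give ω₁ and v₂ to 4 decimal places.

ω₁ = -1.5108, v₂ = 7.5000

heading to target = atan2(1.5−-4.5, -1−3.5) = 2.2143
Δθ = wrap(2.2143 − -1.0472) = -3.0217; ω₁ = Δθ/dt₁ = -1.5108
distance = √((-1−3.5)² + (1.5−-4.5)²) = 7.5000; v₂ = distance/dt₂ = 7.5000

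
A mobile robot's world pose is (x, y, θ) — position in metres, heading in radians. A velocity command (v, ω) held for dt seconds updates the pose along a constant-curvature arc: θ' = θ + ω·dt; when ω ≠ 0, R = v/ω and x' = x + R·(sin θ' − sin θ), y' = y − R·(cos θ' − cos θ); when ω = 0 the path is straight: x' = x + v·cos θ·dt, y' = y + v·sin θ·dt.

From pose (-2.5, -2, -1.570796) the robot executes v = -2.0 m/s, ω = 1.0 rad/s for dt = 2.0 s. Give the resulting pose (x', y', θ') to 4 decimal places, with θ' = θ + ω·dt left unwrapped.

(-5.3323, -0.1814, 0.4292)

θ' = -1.5708 + 1.0·2.0 = 0.4292
R = v/ω = -2.0/1.0 = -2.0000
x' = -2.5 + -2.0000·(sin 0.4292 − sin -1.5708) = -5.3323
y' = -2 − -2.0000·(cos 0.4292 − cos -1.5708) = -0.1814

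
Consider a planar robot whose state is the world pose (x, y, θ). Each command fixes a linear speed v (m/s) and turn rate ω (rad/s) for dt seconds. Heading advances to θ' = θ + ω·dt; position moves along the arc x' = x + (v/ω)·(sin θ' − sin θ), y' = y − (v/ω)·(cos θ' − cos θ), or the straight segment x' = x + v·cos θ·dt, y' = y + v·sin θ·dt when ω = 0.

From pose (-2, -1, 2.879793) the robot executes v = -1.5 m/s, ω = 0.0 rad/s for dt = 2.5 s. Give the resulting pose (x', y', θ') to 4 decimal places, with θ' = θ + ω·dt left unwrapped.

θ' = 2.8798 + 0.0·2.5 = 2.8798
ω = 0 → straight: x' = -2 + -1.5·cos(2.8798)·2.5 = 1.6222
y' = -1 + -1.5·sin(2.8798)·2.5 = -1.9706

(1.6222, -1.9706, 2.8798)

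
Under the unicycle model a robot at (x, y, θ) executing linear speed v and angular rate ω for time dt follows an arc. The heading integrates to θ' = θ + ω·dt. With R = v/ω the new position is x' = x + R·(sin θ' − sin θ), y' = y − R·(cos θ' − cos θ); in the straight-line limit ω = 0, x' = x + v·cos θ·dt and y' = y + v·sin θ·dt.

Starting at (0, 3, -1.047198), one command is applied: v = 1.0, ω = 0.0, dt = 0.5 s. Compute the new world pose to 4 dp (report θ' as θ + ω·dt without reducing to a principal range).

θ' = -1.0472 + 0.0·0.5 = -1.0472
ω = 0 → straight: x' = 0 + 1.0·cos(-1.0472)·0.5 = 0.2500
y' = 3 + 1.0·sin(-1.0472)·0.5 = 2.5670

(0.2500, 2.5670, -1.0472)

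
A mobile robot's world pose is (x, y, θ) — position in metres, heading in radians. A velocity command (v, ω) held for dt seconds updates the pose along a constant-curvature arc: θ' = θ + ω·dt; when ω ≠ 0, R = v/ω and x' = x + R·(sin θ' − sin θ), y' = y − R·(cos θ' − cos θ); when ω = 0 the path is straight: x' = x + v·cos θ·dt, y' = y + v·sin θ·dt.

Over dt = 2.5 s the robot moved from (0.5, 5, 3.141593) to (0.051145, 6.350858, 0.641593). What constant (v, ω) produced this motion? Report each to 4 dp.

v = 0.7500, ω = -1.0000

Δθ = 0.641593 − 3.141593 = -2.500000
ω = Δθ/dt = -2.500000/2.5 = -1.0000
R = −Δy/(cos θ' − cos θ) = -0.7500
v = R·ω = -0.7500·-1.0000 = 0.7500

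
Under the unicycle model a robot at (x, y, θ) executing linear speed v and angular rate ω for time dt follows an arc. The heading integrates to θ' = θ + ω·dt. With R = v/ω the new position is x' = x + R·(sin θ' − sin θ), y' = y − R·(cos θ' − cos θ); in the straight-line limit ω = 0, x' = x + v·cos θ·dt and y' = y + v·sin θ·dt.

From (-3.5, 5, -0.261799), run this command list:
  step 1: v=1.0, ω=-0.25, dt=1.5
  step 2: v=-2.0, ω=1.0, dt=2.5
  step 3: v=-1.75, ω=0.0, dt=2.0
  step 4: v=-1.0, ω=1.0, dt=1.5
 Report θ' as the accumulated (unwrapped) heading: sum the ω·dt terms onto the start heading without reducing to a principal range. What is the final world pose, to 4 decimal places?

step 1: θ'=-0.6368 (R=-4.0000) → pose (-2.1568, 4.3523, -0.6368)
step 2: θ'=1.8632 (R=-2.0000) → pose (-5.2611, 2.1678, 1.8632)
step 3: θ'=1.8632 (straight) → pose (-4.2522, -1.1836, 1.8632)
step 4: θ'=3.3632 (R=-1.0000) → pose (-3.0749, -1.8709, 3.3632)

(-3.0749, -1.8709, 3.3632)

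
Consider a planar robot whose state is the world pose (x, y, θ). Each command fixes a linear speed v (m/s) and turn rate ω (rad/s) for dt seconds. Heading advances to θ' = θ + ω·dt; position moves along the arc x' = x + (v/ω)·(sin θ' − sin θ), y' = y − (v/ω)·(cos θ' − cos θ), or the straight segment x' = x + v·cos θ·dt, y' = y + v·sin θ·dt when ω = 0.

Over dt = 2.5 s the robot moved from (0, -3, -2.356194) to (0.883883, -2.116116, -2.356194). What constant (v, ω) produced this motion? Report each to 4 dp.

v = -0.5000, ω = 0.0000

Δθ = -2.356194 − -2.356194 = 0.000000
ω = Δθ/dt = 0.000000/2.5 = 0.0000
ω = 0 → v = (Δx·cos θ + Δy·sin θ)/dt = -0.5000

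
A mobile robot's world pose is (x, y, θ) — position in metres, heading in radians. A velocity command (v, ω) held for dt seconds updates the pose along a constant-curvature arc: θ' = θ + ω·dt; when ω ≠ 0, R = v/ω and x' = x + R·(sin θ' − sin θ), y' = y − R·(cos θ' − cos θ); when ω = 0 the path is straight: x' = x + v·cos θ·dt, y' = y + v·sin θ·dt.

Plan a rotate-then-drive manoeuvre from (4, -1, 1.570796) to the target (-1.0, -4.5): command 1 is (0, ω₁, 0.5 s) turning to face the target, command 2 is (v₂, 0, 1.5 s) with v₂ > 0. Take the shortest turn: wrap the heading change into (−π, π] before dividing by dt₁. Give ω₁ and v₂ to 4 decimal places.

ω₁ = 4.3630, v₂ = 4.0689

heading to target = atan2(-4.5−-1, -1−4) = -2.5309
Δθ = wrap(-2.5309 − 1.5708) = 2.1815; ω₁ = Δθ/dt₁ = 4.3630
distance = √((-1−4)² + (-4.5−-1)²) = 6.1033; v₂ = distance/dt₂ = 4.0689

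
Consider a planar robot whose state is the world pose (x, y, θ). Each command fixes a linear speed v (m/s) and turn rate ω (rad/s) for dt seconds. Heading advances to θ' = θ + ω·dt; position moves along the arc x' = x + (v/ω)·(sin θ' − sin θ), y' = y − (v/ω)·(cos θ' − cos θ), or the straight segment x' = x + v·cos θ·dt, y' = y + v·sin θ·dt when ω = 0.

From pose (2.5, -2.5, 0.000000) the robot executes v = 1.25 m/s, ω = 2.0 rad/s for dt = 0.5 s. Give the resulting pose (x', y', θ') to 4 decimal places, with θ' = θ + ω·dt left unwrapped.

(3.0259, -2.2127, 1.0000)

θ' = 0.0000 + 2.0·0.5 = 1.0000
R = v/ω = 1.25/2.0 = 0.6250
x' = 2.5 + 0.6250·(sin 1.0000 − sin 0.0000) = 3.0259
y' = -2.5 − 0.6250·(cos 1.0000 − cos 0.0000) = -2.2127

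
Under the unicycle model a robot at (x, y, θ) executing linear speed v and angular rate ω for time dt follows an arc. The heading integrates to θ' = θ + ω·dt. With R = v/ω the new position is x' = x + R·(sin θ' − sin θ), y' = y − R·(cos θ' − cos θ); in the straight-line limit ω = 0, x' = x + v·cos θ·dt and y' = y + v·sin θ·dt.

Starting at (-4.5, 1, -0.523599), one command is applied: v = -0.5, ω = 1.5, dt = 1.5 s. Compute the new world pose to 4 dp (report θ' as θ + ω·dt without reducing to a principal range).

θ' = -0.5236 + 1.5·1.5 = 1.7264
R = v/ω = -0.5/1.5 = -0.3333
x' = -4.5 + -0.3333·(sin 1.7264 − sin -0.5236) = -4.9960
y' = 1 − -0.3333·(cos 1.7264 − cos -0.5236) = 0.6597

(-4.9960, 0.6597, 1.7264)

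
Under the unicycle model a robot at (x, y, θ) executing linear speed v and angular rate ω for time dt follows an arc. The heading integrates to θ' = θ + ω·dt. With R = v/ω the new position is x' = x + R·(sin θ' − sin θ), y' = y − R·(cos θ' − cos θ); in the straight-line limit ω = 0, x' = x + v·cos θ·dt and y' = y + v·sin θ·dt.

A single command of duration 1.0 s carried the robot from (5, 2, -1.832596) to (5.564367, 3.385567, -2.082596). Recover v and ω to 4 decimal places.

v = -1.5000, ω = -0.2500

Δθ = -2.082596 − -1.832596 = -0.250000
ω = Δθ/dt = -0.250000/1.0 = -0.2500
R = −Δy/(cos θ' − cos θ) = 6.0000
v = R·ω = 6.0000·-0.2500 = -1.5000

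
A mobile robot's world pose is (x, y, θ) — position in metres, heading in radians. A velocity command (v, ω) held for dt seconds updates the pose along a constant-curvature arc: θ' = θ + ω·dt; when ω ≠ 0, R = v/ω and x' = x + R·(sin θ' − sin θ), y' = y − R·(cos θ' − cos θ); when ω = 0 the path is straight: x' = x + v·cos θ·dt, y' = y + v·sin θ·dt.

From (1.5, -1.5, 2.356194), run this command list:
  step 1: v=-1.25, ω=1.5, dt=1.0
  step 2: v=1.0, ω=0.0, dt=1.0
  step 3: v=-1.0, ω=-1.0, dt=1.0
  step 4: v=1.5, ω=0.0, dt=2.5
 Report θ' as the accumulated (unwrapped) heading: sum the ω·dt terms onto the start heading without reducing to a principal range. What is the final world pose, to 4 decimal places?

(-0.7815, -0.9356, 2.8562)

step 1: θ'=3.8562 (R=-0.8333) → pose (2.6354, -1.5402, 3.8562)
step 2: θ'=3.8562 (straight) → pose (1.8800, -2.1955, 3.8562)
step 3: θ'=2.8562 (R=1.0000) → pose (2.8169, -1.9913, 2.8562)
step 4: θ'=2.8562 (straight) → pose (-0.7815, -0.9356, 2.8562)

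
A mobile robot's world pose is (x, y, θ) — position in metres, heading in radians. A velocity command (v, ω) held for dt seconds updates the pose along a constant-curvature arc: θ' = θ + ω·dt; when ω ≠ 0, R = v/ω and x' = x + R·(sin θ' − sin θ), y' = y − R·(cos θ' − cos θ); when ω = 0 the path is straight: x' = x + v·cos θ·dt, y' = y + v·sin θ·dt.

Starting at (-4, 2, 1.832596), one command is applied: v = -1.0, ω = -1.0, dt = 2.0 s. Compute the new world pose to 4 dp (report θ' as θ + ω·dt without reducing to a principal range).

θ' = 1.8326 + -1.0·2.0 = -0.1674
R = v/ω = -1.0/-1.0 = 1.0000
x' = -4 + 1.0000·(sin -0.1674 − sin 1.8326) = -5.1325
y' = 2 − 1.0000·(cos -0.1674 − cos 1.8326) = 0.7552

(-5.1325, 0.7552, -0.1674)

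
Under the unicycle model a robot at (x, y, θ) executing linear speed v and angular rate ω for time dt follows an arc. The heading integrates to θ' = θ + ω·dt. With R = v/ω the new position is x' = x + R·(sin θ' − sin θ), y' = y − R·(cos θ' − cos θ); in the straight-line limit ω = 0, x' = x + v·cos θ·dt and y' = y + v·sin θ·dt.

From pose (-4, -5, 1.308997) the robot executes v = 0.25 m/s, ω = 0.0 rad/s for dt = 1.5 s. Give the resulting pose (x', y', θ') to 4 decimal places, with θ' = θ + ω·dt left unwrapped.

(-3.9029, -4.6378, 1.3090)

θ' = 1.3090 + 0.0·1.5 = 1.3090
ω = 0 → straight: x' = -4 + 0.25·cos(1.3090)·1.5 = -3.9029
y' = -5 + 0.25·sin(1.3090)·1.5 = -4.6378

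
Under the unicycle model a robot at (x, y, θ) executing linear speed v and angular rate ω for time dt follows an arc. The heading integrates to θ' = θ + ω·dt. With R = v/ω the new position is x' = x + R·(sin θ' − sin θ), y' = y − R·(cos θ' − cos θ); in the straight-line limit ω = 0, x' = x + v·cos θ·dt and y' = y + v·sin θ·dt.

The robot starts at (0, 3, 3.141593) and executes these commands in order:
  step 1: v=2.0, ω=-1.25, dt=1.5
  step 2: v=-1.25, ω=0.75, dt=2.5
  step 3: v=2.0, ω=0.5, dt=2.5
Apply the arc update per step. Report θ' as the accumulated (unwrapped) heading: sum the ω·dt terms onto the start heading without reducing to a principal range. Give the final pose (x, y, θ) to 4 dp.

step 1: θ'=1.2666 (R=-1.6000) → pose (-1.5265, 5.0793, 1.2666)
step 2: θ'=3.1416 (R=-1.6667) → pose (0.0636, 2.9134, 3.1416)
step 3: θ'=4.3916 (R=4.0000) → pose (-3.7323, 0.1747, 4.3916)

(-3.7323, 0.1747, 4.3916)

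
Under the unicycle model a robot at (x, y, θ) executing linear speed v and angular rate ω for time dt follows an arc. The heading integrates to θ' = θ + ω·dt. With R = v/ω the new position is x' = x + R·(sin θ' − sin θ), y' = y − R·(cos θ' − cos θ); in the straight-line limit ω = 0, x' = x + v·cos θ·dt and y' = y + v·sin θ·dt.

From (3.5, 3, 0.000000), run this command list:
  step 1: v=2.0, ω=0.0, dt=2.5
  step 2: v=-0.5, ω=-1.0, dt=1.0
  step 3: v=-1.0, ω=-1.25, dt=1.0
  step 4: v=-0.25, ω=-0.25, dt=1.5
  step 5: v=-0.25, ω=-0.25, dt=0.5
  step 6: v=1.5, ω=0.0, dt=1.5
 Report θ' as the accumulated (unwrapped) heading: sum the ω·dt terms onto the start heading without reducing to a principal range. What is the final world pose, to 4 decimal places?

(6.4467, 3.6020, -2.7500)

step 1: θ'=0.0000 (straight) → pose (8.5000, 3.0000, 0.0000)
step 2: θ'=-1.0000 (R=0.5000) → pose (8.0793, 3.2298, -1.0000)
step 3: θ'=-2.2500 (R=0.8000) → pose (8.1300, 4.1646, -2.2500)
step 4: θ'=-2.6250 (R=1.0000) → pose (8.4141, 4.4060, -2.6250)
step 5: θ'=-2.7500 (R=1.0000) → pose (8.5264, 4.4608, -2.7500)
step 6: θ'=-2.7500 (straight) → pose (6.4467, 3.6020, -2.7500)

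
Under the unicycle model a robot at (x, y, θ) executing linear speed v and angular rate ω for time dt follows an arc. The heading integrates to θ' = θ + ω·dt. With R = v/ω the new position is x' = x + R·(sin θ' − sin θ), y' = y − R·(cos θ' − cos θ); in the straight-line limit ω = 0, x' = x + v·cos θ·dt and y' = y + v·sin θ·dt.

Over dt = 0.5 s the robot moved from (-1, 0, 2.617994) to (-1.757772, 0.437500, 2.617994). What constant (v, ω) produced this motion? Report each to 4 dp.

v = 1.7500, ω = 0.0000

Δθ = 2.617994 − 2.617994 = 0.000000
ω = Δθ/dt = 0.000000/0.5 = 0.0000
ω = 0 → v = (Δx·cos θ + Δy·sin θ)/dt = 1.7500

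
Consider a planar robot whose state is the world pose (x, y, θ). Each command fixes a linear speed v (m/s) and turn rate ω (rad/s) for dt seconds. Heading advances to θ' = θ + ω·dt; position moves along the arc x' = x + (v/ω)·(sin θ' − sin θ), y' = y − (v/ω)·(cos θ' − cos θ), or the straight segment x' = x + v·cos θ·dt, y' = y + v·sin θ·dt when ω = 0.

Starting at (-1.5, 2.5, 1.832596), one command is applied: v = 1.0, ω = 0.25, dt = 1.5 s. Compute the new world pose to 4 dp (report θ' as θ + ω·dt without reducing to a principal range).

θ' = 1.8326 + 0.25·1.5 = 2.2076
R = v/ω = 1.0/0.25 = 4.0000
x' = -1.5 + 4.0000·(sin 2.2076 − sin 1.8326) = -2.1477
y' = 2.5 − 4.0000·(cos 2.2076 − cos 1.8326) = 3.8432

(-2.1477, 3.8432, 2.2076)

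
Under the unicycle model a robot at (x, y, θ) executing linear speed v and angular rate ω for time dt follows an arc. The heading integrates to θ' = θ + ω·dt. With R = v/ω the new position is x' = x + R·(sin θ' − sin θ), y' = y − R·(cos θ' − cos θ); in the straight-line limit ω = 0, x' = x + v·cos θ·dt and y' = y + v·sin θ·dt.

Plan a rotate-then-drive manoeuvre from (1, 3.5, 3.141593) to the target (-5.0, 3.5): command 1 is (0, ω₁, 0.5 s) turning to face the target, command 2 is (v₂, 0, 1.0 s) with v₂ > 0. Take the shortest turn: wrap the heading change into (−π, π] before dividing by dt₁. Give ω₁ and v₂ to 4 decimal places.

heading to target = atan2(3.5−3.5, -5−1) = 3.1416
Δθ = wrap(3.1416 − 3.1416) = 0.0000; ω₁ = Δθ/dt₁ = 0.0000
distance = √((-5−1)² + (3.5−3.5)²) = 6.0000; v₂ = distance/dt₂ = 6.0000

ω₁ = 0.0000, v₂ = 6.0000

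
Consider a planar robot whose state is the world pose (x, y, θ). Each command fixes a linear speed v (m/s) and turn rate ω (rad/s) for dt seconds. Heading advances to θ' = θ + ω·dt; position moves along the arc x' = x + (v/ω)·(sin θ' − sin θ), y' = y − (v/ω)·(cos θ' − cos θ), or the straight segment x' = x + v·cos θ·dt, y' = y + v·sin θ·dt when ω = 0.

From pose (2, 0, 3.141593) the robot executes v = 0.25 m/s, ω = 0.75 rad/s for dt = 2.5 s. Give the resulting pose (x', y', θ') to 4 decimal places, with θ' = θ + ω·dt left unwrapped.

(1.6820, -0.4332, 5.0166)

θ' = 3.1416 + 0.75·2.5 = 5.0166
R = v/ω = 0.25/0.75 = 0.3333
x' = 2 + 0.3333·(sin 5.0166 − sin 3.1416) = 1.6820
y' = 0 − 0.3333·(cos 5.0166 − cos 3.1416) = -0.4332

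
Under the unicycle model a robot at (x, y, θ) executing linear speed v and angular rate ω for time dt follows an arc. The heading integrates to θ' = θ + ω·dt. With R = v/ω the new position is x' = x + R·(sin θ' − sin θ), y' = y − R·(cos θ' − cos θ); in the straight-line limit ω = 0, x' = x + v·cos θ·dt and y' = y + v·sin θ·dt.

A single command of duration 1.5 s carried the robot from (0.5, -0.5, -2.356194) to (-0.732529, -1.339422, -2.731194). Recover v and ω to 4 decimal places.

v = 1.0000, ω = -0.2500

Δθ = -2.731194 − -2.356194 = -0.375000
ω = Δθ/dt = -0.375000/1.5 = -0.2500
R = Δx/(sin θ' − sin θ) = -4.0000
v = R·ω = -4.0000·-0.2500 = 1.0000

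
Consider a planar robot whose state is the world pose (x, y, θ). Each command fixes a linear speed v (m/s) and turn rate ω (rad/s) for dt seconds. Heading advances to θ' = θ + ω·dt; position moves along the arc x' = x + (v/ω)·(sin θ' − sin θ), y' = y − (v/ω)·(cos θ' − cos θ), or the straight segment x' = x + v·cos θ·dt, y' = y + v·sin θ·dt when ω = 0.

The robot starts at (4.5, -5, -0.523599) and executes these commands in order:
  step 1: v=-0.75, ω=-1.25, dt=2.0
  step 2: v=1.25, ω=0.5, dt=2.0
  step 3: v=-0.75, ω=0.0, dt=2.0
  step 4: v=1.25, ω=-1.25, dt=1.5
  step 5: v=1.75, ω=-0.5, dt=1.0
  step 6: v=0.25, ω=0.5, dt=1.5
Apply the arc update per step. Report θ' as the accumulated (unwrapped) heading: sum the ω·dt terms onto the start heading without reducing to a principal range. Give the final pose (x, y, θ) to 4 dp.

step 1: θ'=-3.0236 (R=0.6000) → pose (4.7294, -3.8846, -3.0236)
step 2: θ'=-2.0236 (R=2.5000) → pose (2.7756, -5.2735, -2.0236)
step 3: θ'=-2.0236 (straight) → pose (3.4318, -3.9246, -2.0236)
step 4: θ'=-3.8986 (R=-1.0000) → pose (1.8459, -4.2140, -3.8986)
step 5: θ'=-4.3986 (R=-3.5000) → pose (0.9204, -2.7502, -4.3986)
step 6: θ'=-3.6486 (R=0.5000) → pose (0.6876, -2.4675, -3.6486)

(0.6876, -2.4675, -3.6486)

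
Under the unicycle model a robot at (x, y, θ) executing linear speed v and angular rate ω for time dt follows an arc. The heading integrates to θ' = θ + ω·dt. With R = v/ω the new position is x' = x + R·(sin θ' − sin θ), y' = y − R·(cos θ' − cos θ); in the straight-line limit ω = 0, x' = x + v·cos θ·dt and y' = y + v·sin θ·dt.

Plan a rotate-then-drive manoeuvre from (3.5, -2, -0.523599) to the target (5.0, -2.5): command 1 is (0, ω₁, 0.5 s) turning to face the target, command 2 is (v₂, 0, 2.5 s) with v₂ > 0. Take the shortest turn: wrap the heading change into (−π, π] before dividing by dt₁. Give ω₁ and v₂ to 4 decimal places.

heading to target = atan2(-2.5−-2, 5−3.5) = -0.3218
Δθ = wrap(-0.3218 − -0.5236) = 0.2018; ω₁ = Δθ/dt₁ = 0.4037
distance = √((5−3.5)² + (-2.5−-2)²) = 1.5811; v₂ = distance/dt₂ = 0.6325

ω₁ = 0.4037, v₂ = 0.6325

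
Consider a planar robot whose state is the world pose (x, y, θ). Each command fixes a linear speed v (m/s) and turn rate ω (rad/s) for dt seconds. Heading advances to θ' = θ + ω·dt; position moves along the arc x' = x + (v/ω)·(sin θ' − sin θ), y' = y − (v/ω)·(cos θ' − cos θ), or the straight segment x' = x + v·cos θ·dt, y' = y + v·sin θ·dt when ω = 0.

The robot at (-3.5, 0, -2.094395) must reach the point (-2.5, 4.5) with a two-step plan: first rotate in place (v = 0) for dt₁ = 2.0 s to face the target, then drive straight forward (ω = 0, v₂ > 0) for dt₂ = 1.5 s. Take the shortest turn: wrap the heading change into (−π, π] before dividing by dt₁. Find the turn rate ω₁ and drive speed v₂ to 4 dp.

ω₁ = -1.4183, v₂ = 3.0732

heading to target = atan2(4.5−0, -2.5−-3.5) = 1.3521
Δθ = wrap(1.3521 − -2.0944) = -2.8367; ω₁ = Δθ/dt₁ = -1.4183
distance = √((-2.5−-3.5)² + (4.5−0)²) = 4.6098; v₂ = distance/dt₂ = 3.0732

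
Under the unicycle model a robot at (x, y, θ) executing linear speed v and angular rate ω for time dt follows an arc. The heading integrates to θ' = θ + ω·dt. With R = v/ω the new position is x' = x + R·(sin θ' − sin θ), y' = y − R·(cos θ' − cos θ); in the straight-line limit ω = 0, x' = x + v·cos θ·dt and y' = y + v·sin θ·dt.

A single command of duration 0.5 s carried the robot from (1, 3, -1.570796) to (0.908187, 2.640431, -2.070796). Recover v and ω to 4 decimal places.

v = 0.7500, ω = -1.0000

Δθ = -2.070796 − -1.570796 = -0.500000
ω = Δθ/dt = -0.500000/0.5 = -1.0000
R = −Δy/(cos θ' − cos θ) = -0.7500
v = R·ω = -0.7500·-1.0000 = 0.7500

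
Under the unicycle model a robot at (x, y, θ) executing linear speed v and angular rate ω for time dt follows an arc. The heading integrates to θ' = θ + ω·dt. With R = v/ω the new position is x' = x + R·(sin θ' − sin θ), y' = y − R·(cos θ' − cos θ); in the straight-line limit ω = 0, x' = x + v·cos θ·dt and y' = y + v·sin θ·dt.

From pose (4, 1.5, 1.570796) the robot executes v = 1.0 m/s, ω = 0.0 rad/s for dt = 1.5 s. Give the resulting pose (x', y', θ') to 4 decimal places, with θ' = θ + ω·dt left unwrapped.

θ' = 1.5708 + 0.0·1.5 = 1.5708
ω = 0 → straight: x' = 4 + 1.0·cos(1.5708)·1.5 = 4.0000
y' = 1.5 + 1.0·sin(1.5708)·1.5 = 3.0000

(4.0000, 3.0000, 1.5708)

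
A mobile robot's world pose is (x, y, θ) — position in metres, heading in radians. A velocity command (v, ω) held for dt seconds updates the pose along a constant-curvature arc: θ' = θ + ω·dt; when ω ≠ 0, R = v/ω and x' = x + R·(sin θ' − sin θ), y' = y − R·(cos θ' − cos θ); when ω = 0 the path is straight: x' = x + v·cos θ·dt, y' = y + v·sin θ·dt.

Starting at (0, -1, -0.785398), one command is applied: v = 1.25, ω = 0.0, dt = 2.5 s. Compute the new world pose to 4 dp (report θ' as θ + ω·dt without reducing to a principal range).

θ' = -0.7854 + 0.0·2.5 = -0.7854
ω = 0 → straight: x' = 0 + 1.25·cos(-0.7854)·2.5 = 2.2097
y' = -1 + 1.25·sin(-0.7854)·2.5 = -3.2097

(2.2097, -3.2097, -0.7854)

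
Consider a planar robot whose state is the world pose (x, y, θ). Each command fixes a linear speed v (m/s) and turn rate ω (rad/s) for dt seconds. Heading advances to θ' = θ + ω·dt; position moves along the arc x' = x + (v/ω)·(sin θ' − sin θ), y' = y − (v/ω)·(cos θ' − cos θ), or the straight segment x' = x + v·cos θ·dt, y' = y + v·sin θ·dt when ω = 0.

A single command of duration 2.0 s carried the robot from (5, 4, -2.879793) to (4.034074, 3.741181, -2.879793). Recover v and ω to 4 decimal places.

v = 0.5000, ω = 0.0000

Δθ = -2.879793 − -2.879793 = 0.000000
ω = Δθ/dt = 0.000000/2.0 = 0.0000
ω = 0 → v = (Δx·cos θ + Δy·sin θ)/dt = 0.5000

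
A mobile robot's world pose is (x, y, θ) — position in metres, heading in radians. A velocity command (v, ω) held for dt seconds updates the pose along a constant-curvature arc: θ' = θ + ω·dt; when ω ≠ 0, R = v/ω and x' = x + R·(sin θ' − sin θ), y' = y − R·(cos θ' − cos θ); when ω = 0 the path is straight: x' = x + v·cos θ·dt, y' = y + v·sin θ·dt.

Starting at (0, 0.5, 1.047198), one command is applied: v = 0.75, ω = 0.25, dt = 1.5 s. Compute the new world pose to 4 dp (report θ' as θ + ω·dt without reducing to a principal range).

θ' = 1.0472 + 0.25·1.5 = 1.4222
R = v/ω = 0.75/0.25 = 3.0000
x' = 0 + 3.0000·(sin 1.4222 − sin 1.0472) = 0.3689
y' = 0.5 − 3.0000·(cos 1.4222 − cos 1.0472) = 1.5558

(0.3689, 1.5558, 1.4222)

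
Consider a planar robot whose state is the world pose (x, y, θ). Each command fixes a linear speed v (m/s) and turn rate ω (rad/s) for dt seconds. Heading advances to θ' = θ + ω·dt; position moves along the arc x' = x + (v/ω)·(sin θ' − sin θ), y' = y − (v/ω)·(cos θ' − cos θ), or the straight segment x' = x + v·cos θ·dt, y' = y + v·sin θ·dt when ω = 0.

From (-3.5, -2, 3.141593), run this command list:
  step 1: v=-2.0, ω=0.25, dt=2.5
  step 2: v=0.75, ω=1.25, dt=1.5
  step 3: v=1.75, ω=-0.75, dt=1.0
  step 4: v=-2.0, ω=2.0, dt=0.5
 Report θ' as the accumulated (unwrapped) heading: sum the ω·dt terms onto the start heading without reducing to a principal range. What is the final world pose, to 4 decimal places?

step 1: θ'=3.7666 (R=-8.0000) → pose (1.1808, -0.4877, 3.7666)
step 2: θ'=5.6416 (R=0.6000) → pose (1.1728, -1.4550, 5.6416)
step 3: θ'=4.8916 (R=-2.3333) → pose (2.0723, -2.9084, 4.8916)
step 4: θ'=5.8916 (R=-1.0000) → pose (1.4700, -2.1623, 5.8916)

(1.4700, -2.1623, 5.8916)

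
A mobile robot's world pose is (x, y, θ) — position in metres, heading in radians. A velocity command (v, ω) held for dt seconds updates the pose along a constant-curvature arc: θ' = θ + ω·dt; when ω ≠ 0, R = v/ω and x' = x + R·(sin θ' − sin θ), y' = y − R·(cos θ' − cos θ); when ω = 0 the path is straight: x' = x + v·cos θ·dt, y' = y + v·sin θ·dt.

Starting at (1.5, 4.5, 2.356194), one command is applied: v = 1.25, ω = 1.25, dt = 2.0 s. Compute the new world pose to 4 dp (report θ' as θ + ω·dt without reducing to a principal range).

θ' = 2.3562 + 1.25·2.0 = 4.8562
R = v/ω = 1.25/1.25 = 1.0000
x' = 1.5 + 1.0000·(sin 4.8562 − sin 2.3562) = -0.1968
y' = 4.5 − 1.0000·(cos 4.8562 − cos 2.3562) = 3.6496

(-0.1968, 3.6496, 4.8562)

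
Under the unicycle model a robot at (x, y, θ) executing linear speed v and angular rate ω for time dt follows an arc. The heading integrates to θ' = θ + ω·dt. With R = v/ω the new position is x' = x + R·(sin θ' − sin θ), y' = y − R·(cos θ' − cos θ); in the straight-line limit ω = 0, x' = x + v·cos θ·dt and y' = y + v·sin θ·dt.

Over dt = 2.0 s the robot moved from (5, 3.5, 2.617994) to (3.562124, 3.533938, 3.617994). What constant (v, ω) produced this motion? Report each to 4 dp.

v = 0.7500, ω = 0.5000

Δθ = 3.617994 − 2.617994 = 1.000000
ω = Δθ/dt = 1.000000/2.0 = 0.5000
R = Δx/(sin θ' − sin θ) = 1.5000
v = R·ω = 1.5000·0.5000 = 0.7500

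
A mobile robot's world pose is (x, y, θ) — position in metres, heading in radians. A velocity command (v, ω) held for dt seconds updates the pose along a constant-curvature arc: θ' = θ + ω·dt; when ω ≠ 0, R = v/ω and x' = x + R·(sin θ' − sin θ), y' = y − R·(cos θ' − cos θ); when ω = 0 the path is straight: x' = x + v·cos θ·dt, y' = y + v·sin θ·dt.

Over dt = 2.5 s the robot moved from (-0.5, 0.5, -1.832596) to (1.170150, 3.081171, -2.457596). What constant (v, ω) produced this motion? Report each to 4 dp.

v = -1.2500, ω = -0.2500

Δθ = -2.457596 − -1.832596 = -0.625000
ω = Δθ/dt = -0.625000/2.5 = -0.2500
R = −Δy/(cos θ' − cos θ) = 5.0000
v = R·ω = 5.0000·-0.2500 = -1.2500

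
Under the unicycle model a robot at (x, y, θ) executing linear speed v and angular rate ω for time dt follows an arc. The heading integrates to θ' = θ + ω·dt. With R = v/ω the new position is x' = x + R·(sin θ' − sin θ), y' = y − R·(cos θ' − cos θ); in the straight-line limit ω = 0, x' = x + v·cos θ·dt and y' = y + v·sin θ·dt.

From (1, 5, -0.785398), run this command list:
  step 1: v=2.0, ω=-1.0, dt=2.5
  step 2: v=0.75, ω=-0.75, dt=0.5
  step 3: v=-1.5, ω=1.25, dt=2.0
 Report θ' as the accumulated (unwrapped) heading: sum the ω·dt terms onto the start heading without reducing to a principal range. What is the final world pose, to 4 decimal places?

step 1: θ'=-3.2854 (R=-2.0000) → pose (-0.7008, 1.6064, -3.2854)
step 2: θ'=-3.6604 (R=-1.0000) → pose (-1.0534, 1.7277, -3.6604)
step 3: θ'=-1.1604 (R=-1.2000) → pose (0.6420, 3.2486, -1.1604)

(0.6420, 3.2486, -1.1604)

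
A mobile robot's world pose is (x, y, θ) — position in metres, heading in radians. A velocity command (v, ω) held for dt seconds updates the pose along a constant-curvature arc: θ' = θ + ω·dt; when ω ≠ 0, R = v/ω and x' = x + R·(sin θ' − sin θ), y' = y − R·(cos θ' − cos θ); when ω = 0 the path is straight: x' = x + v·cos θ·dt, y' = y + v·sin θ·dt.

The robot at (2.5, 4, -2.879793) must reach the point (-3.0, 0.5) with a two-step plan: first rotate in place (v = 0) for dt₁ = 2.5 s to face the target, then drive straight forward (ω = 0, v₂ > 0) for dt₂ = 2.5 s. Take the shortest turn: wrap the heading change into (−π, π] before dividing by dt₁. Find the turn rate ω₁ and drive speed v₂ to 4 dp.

heading to target = atan2(0.5−4, -3−2.5) = -2.5749
Δθ = wrap(-2.5749 − -2.8798) = 0.3049; ω₁ = Δθ/dt₁ = 0.1220
distance = √((-3−2.5)² + (0.5−4)²) = 6.5192; v₂ = distance/dt₂ = 2.6077

ω₁ = 0.1220, v₂ = 2.6077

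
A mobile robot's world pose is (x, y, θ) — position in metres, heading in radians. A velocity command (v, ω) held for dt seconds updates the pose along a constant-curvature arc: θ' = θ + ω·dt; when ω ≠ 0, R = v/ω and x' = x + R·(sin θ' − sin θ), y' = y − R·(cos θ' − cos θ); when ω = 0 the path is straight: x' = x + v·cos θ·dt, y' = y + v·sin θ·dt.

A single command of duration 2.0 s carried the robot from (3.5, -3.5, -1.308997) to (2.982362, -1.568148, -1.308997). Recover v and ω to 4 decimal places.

v = -1.0000, ω = 0.0000

Δθ = -1.308997 − -1.308997 = 0.000000
ω = Δθ/dt = 0.000000/2.0 = 0.0000
ω = 0 → v = (Δx·cos θ + Δy·sin θ)/dt = -1.0000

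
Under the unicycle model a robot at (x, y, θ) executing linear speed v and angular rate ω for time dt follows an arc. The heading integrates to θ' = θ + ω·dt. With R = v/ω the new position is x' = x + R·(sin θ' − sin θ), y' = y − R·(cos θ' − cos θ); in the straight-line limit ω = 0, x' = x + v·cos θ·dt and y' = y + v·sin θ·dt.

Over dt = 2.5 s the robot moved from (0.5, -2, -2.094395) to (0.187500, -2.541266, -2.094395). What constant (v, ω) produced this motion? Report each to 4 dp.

v = 0.2500, ω = 0.0000

Δθ = -2.094395 − -2.094395 = 0.000000
ω = Δθ/dt = 0.000000/2.5 = 0.0000
ω = 0 → v = (Δx·cos θ + Δy·sin θ)/dt = 0.2500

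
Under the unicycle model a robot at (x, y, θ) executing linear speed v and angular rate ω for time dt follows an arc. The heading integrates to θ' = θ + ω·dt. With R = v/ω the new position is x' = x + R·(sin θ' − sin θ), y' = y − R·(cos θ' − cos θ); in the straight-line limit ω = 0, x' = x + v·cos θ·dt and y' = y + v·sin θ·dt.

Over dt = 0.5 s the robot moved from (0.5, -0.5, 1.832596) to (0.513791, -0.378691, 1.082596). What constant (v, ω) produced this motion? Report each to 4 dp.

v = 0.2500, ω = -1.5000

Δθ = 1.082596 − 1.832596 = -0.750000
ω = Δθ/dt = -0.750000/0.5 = -1.5000
R = −Δy/(cos θ' − cos θ) = -0.1667
v = R·ω = -0.1667·-1.5000 = 0.2500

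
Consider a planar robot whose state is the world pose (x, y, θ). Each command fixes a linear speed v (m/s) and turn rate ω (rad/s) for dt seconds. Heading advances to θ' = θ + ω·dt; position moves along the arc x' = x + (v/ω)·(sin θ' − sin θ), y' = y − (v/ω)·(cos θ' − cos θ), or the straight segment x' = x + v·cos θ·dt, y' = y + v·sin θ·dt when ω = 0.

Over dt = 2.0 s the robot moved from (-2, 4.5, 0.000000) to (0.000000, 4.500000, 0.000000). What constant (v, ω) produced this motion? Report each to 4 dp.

v = 1.0000, ω = 0.0000

Δθ = 0.000000 − 0.000000 = 0.000000
ω = Δθ/dt = 0.000000/2.0 = 0.0000
ω = 0 → v = (Δx·cos θ + Δy·sin θ)/dt = 1.0000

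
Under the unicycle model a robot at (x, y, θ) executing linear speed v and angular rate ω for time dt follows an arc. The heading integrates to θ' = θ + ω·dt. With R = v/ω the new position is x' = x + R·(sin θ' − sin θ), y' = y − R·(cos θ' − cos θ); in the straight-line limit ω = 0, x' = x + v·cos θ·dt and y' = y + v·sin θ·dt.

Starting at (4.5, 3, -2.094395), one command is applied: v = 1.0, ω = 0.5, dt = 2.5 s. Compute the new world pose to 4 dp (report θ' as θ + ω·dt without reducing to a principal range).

θ' = -2.0944 + 0.5·2.5 = -0.8444
R = v/ω = 1.0/0.5 = 2.0000
x' = 4.5 + 2.0000·(sin -0.8444 − sin -2.0944) = 4.7369
y' = 3 − 2.0000·(cos -0.8444 − cos -2.0944) = 0.6716

(4.7369, 0.6716, -0.8444)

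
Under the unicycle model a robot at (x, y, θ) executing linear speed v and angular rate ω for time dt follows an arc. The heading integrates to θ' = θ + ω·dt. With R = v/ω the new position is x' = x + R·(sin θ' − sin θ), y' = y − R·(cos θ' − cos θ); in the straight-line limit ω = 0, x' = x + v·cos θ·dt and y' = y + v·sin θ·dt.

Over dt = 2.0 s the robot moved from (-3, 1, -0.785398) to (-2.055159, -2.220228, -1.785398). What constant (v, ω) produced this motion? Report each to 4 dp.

Δθ = -1.785398 − -0.785398 = -1.000000
ω = Δθ/dt = -1.000000/2.0 = -0.5000
R = −Δy/(cos θ' − cos θ) = -3.5000
v = R·ω = -3.5000·-0.5000 = 1.7500

v = 1.7500, ω = -0.5000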